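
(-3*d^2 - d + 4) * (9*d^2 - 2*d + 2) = -27*d^4 - 3*d^3 + 32*d^2 - 10*d + 8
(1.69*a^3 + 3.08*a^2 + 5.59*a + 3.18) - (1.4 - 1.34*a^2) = 1.69*a^3 + 4.42*a^2 + 5.59*a + 1.78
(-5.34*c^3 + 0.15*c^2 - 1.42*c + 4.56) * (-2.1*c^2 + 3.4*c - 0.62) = 11.214*c^5 - 18.471*c^4 + 6.8028*c^3 - 14.497*c^2 + 16.3844*c - 2.8272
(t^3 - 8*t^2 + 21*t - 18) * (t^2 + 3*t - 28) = t^5 - 5*t^4 - 31*t^3 + 269*t^2 - 642*t + 504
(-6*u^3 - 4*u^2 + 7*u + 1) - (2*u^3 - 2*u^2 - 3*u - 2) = -8*u^3 - 2*u^2 + 10*u + 3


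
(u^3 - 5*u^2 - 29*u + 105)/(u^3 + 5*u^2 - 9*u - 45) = (u - 7)/(u + 3)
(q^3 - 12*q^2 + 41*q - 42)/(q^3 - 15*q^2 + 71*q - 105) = (q - 2)/(q - 5)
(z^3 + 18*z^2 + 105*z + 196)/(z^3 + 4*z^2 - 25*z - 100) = (z^2 + 14*z + 49)/(z^2 - 25)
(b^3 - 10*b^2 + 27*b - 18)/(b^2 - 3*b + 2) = (b^2 - 9*b + 18)/(b - 2)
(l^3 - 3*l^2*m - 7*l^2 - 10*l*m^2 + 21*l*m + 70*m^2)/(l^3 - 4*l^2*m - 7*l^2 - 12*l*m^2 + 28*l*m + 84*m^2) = (l - 5*m)/(l - 6*m)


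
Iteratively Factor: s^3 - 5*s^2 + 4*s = (s - 1)*(s^2 - 4*s) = s*(s - 1)*(s - 4)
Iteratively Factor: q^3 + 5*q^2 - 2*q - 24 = (q + 3)*(q^2 + 2*q - 8) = (q - 2)*(q + 3)*(q + 4)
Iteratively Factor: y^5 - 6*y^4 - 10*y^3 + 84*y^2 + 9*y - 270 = (y - 3)*(y^4 - 3*y^3 - 19*y^2 + 27*y + 90) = (y - 3)*(y + 2)*(y^3 - 5*y^2 - 9*y + 45) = (y - 3)*(y + 2)*(y + 3)*(y^2 - 8*y + 15) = (y - 3)^2*(y + 2)*(y + 3)*(y - 5)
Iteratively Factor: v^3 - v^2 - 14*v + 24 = (v - 2)*(v^2 + v - 12) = (v - 2)*(v + 4)*(v - 3)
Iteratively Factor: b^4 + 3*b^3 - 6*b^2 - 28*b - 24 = (b + 2)*(b^3 + b^2 - 8*b - 12) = (b - 3)*(b + 2)*(b^2 + 4*b + 4) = (b - 3)*(b + 2)^2*(b + 2)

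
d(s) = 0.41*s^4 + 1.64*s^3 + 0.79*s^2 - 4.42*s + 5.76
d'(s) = 1.64*s^3 + 4.92*s^2 + 1.58*s - 4.42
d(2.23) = 28.16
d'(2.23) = 41.76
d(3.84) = 182.45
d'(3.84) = 167.06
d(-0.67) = 8.67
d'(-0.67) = -3.76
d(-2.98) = 14.88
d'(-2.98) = -8.84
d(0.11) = 5.29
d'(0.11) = -4.18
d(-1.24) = 10.30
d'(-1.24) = -1.94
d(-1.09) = 9.97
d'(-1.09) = -2.42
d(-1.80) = 11.02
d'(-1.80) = -0.89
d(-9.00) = 1603.98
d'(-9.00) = -815.68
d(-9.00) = 1603.98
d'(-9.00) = -815.68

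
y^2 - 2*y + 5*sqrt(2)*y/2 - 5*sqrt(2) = (y - 2)*(y + 5*sqrt(2)/2)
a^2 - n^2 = (a - n)*(a + n)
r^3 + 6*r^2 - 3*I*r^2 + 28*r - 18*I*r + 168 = (r + 6)*(r - 7*I)*(r + 4*I)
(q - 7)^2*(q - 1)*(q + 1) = q^4 - 14*q^3 + 48*q^2 + 14*q - 49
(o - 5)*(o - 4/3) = o^2 - 19*o/3 + 20/3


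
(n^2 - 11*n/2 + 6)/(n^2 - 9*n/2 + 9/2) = (n - 4)/(n - 3)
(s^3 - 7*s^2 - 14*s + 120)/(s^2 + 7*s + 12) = (s^2 - 11*s + 30)/(s + 3)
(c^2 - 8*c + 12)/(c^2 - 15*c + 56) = (c^2 - 8*c + 12)/(c^2 - 15*c + 56)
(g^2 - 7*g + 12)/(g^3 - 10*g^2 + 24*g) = (g - 3)/(g*(g - 6))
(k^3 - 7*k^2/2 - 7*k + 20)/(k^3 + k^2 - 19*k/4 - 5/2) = 2*(k - 4)/(2*k + 1)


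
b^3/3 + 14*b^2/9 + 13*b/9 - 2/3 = (b/3 + 1)*(b - 1/3)*(b + 2)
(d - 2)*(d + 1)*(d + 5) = d^3 + 4*d^2 - 7*d - 10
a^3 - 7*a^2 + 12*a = a*(a - 4)*(a - 3)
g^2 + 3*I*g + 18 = (g - 3*I)*(g + 6*I)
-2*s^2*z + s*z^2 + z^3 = z*(-s + z)*(2*s + z)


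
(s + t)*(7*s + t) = 7*s^2 + 8*s*t + t^2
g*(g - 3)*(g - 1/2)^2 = g^4 - 4*g^3 + 13*g^2/4 - 3*g/4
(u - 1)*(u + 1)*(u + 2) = u^3 + 2*u^2 - u - 2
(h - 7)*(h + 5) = h^2 - 2*h - 35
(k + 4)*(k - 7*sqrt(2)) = k^2 - 7*sqrt(2)*k + 4*k - 28*sqrt(2)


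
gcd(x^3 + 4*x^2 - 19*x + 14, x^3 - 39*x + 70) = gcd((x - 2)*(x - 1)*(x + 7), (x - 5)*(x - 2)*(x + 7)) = x^2 + 5*x - 14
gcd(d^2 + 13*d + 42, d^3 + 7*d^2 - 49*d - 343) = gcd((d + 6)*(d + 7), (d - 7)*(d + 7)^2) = d + 7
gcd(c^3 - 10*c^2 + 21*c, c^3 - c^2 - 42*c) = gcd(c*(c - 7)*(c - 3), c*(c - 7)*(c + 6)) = c^2 - 7*c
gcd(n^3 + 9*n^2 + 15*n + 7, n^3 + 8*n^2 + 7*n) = n^2 + 8*n + 7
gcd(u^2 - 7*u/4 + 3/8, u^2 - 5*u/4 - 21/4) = 1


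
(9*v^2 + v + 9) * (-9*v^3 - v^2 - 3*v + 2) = -81*v^5 - 18*v^4 - 109*v^3 + 6*v^2 - 25*v + 18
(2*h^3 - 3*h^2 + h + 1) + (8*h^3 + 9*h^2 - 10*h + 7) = 10*h^3 + 6*h^2 - 9*h + 8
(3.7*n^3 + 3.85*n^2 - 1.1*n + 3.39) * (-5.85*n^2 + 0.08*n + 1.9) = -21.645*n^5 - 22.2265*n^4 + 13.773*n^3 - 12.6045*n^2 - 1.8188*n + 6.441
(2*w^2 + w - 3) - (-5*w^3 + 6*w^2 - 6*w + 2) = 5*w^3 - 4*w^2 + 7*w - 5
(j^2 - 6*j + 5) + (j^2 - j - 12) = 2*j^2 - 7*j - 7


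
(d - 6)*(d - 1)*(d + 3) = d^3 - 4*d^2 - 15*d + 18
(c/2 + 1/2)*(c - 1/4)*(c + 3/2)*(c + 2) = c^4/2 + 17*c^3/8 + 43*c^2/16 + 11*c/16 - 3/8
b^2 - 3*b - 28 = (b - 7)*(b + 4)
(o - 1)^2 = o^2 - 2*o + 1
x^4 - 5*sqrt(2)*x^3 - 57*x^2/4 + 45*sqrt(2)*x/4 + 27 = (x - 3/2)*(x + 3/2)*(x - 6*sqrt(2))*(x + sqrt(2))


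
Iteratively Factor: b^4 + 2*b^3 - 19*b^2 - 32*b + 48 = (b - 1)*(b^3 + 3*b^2 - 16*b - 48) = (b - 4)*(b - 1)*(b^2 + 7*b + 12) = (b - 4)*(b - 1)*(b + 3)*(b + 4)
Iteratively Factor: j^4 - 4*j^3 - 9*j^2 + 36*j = (j - 4)*(j^3 - 9*j) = (j - 4)*(j - 3)*(j^2 + 3*j) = (j - 4)*(j - 3)*(j + 3)*(j)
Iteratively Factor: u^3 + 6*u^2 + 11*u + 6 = (u + 1)*(u^2 + 5*u + 6) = (u + 1)*(u + 3)*(u + 2)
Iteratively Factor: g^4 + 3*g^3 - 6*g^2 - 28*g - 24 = (g + 2)*(g^3 + g^2 - 8*g - 12) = (g + 2)^2*(g^2 - g - 6) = (g + 2)^3*(g - 3)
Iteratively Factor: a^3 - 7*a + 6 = (a - 2)*(a^2 + 2*a - 3) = (a - 2)*(a - 1)*(a + 3)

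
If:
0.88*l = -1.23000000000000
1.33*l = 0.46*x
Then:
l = -1.40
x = -4.04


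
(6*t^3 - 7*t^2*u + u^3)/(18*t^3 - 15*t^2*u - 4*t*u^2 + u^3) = (2*t - u)/(6*t - u)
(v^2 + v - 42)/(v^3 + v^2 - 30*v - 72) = (v + 7)/(v^2 + 7*v + 12)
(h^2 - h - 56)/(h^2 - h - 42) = (-h^2 + h + 56)/(-h^2 + h + 42)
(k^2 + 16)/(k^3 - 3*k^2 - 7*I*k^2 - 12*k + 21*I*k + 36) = (k + 4*I)/(k^2 - 3*k*(1 + I) + 9*I)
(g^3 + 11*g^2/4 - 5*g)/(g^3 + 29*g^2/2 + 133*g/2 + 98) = g*(4*g - 5)/(2*(2*g^2 + 21*g + 49))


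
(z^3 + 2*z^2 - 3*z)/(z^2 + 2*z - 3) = z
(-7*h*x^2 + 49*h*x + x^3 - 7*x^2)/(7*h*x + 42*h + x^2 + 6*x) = x*(-7*h*x + 49*h + x^2 - 7*x)/(7*h*x + 42*h + x^2 + 6*x)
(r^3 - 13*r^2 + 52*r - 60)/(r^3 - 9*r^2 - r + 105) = (r^2 - 8*r + 12)/(r^2 - 4*r - 21)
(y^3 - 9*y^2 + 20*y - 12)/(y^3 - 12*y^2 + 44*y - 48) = (y - 1)/(y - 4)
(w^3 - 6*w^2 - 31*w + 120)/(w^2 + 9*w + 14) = (w^3 - 6*w^2 - 31*w + 120)/(w^2 + 9*w + 14)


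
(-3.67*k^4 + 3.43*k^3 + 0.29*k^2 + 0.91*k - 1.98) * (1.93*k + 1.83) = -7.0831*k^5 - 0.0961999999999996*k^4 + 6.8366*k^3 + 2.287*k^2 - 2.1561*k - 3.6234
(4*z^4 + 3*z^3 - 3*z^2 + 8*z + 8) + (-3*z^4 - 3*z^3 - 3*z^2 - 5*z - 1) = z^4 - 6*z^2 + 3*z + 7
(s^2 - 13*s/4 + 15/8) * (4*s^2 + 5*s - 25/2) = 4*s^4 - 8*s^3 - 85*s^2/4 + 50*s - 375/16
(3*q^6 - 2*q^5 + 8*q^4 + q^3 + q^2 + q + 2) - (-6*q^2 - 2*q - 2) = 3*q^6 - 2*q^5 + 8*q^4 + q^3 + 7*q^2 + 3*q + 4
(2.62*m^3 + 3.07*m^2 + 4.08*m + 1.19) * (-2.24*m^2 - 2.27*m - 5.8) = -5.8688*m^5 - 12.8242*m^4 - 31.3041*m^3 - 29.7332*m^2 - 26.3653*m - 6.902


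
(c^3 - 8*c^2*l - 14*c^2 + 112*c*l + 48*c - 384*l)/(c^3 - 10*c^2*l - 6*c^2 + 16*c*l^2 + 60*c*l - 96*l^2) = (c - 8)/(c - 2*l)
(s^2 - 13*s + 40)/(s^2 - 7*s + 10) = (s - 8)/(s - 2)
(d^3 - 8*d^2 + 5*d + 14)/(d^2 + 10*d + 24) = (d^3 - 8*d^2 + 5*d + 14)/(d^2 + 10*d + 24)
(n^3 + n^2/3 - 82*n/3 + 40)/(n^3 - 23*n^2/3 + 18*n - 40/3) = (n + 6)/(n - 2)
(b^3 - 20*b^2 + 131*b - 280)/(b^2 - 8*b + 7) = (b^2 - 13*b + 40)/(b - 1)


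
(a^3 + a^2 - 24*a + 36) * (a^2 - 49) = a^5 + a^4 - 73*a^3 - 13*a^2 + 1176*a - 1764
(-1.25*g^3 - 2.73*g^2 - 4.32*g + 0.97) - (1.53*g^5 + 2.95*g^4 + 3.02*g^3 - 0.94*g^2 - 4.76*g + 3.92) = -1.53*g^5 - 2.95*g^4 - 4.27*g^3 - 1.79*g^2 + 0.44*g - 2.95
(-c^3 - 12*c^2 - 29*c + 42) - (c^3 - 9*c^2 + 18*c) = -2*c^3 - 3*c^2 - 47*c + 42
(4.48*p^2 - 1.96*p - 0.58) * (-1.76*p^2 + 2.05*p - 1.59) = -7.8848*p^4 + 12.6336*p^3 - 10.1204*p^2 + 1.9274*p + 0.9222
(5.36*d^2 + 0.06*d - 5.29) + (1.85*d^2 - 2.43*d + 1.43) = 7.21*d^2 - 2.37*d - 3.86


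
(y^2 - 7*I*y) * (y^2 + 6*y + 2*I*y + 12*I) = y^4 + 6*y^3 - 5*I*y^3 + 14*y^2 - 30*I*y^2 + 84*y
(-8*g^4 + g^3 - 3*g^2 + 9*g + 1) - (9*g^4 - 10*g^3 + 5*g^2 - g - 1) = -17*g^4 + 11*g^3 - 8*g^2 + 10*g + 2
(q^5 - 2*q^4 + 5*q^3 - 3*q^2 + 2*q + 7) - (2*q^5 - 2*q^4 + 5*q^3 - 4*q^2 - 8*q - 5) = -q^5 + q^2 + 10*q + 12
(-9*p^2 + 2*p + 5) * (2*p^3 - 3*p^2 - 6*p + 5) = -18*p^5 + 31*p^4 + 58*p^3 - 72*p^2 - 20*p + 25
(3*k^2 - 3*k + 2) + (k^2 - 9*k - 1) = 4*k^2 - 12*k + 1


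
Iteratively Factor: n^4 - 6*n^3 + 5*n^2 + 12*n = (n - 3)*(n^3 - 3*n^2 - 4*n) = (n - 3)*(n + 1)*(n^2 - 4*n) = n*(n - 3)*(n + 1)*(n - 4)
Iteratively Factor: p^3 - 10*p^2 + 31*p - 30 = (p - 2)*(p^2 - 8*p + 15) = (p - 3)*(p - 2)*(p - 5)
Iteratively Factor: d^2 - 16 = (d + 4)*(d - 4)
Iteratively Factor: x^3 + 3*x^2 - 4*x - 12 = (x + 2)*(x^2 + x - 6) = (x - 2)*(x + 2)*(x + 3)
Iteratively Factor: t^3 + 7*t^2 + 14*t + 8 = (t + 1)*(t^2 + 6*t + 8) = (t + 1)*(t + 4)*(t + 2)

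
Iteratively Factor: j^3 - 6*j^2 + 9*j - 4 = (j - 1)*(j^2 - 5*j + 4) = (j - 1)^2*(j - 4)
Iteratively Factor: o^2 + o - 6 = (o + 3)*(o - 2)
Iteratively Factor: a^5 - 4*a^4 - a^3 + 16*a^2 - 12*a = (a - 2)*(a^4 - 2*a^3 - 5*a^2 + 6*a) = a*(a - 2)*(a^3 - 2*a^2 - 5*a + 6) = a*(a - 2)*(a + 2)*(a^2 - 4*a + 3) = a*(a - 2)*(a - 1)*(a + 2)*(a - 3)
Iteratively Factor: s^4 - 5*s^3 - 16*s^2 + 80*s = (s - 4)*(s^3 - s^2 - 20*s) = (s - 5)*(s - 4)*(s^2 + 4*s) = (s - 5)*(s - 4)*(s + 4)*(s)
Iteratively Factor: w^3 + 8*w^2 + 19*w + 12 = (w + 1)*(w^2 + 7*w + 12) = (w + 1)*(w + 3)*(w + 4)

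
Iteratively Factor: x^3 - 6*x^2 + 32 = (x - 4)*(x^2 - 2*x - 8) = (x - 4)*(x + 2)*(x - 4)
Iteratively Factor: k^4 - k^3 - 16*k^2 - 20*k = (k + 2)*(k^3 - 3*k^2 - 10*k) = (k + 2)^2*(k^2 - 5*k) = (k - 5)*(k + 2)^2*(k)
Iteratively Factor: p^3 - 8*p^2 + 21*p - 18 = (p - 3)*(p^2 - 5*p + 6) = (p - 3)*(p - 2)*(p - 3)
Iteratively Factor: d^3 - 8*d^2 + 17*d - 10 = (d - 5)*(d^2 - 3*d + 2) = (d - 5)*(d - 2)*(d - 1)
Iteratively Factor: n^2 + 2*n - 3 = (n - 1)*(n + 3)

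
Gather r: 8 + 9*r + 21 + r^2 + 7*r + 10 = r^2 + 16*r + 39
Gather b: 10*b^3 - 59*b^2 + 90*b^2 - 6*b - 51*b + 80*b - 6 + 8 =10*b^3 + 31*b^2 + 23*b + 2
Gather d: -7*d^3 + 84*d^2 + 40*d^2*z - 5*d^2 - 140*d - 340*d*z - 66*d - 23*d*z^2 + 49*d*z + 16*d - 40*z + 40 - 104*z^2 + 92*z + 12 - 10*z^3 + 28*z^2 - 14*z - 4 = -7*d^3 + d^2*(40*z + 79) + d*(-23*z^2 - 291*z - 190) - 10*z^3 - 76*z^2 + 38*z + 48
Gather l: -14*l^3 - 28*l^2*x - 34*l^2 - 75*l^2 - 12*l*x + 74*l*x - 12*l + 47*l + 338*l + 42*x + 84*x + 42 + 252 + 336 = -14*l^3 + l^2*(-28*x - 109) + l*(62*x + 373) + 126*x + 630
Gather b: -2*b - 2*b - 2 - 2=-4*b - 4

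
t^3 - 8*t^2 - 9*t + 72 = (t - 8)*(t - 3)*(t + 3)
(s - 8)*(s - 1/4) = s^2 - 33*s/4 + 2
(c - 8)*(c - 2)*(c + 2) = c^3 - 8*c^2 - 4*c + 32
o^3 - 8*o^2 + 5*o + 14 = (o - 7)*(o - 2)*(o + 1)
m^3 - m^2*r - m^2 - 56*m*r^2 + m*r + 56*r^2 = (m - 1)*(m - 8*r)*(m + 7*r)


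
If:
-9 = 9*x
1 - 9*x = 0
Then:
No Solution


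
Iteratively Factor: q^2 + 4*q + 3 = (q + 3)*(q + 1)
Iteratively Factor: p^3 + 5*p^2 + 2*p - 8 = (p + 2)*(p^2 + 3*p - 4) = (p + 2)*(p + 4)*(p - 1)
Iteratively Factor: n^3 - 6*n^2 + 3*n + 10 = (n - 5)*(n^2 - n - 2) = (n - 5)*(n + 1)*(n - 2)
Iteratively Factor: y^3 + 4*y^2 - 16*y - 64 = (y + 4)*(y^2 - 16) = (y + 4)^2*(y - 4)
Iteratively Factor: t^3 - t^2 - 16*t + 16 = (t - 4)*(t^2 + 3*t - 4) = (t - 4)*(t + 4)*(t - 1)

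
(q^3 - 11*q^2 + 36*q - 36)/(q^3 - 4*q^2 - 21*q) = (-q^3 + 11*q^2 - 36*q + 36)/(q*(-q^2 + 4*q + 21))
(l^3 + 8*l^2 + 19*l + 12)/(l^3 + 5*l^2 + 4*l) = (l + 3)/l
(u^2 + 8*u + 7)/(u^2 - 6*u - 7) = (u + 7)/(u - 7)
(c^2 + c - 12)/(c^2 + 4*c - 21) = (c + 4)/(c + 7)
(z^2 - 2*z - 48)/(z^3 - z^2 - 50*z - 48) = 1/(z + 1)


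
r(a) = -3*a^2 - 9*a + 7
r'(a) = -6*a - 9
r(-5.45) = -33.06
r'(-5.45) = 23.70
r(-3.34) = 3.59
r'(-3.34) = 11.04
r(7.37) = -222.28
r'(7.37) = -53.22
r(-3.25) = 4.56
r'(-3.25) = 10.50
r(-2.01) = 12.97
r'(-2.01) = 3.06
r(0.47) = 2.11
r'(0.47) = -11.82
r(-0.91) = 12.71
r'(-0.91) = -3.54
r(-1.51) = 13.75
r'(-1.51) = 0.06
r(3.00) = -47.00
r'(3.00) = -27.00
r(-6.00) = -47.00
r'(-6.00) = 27.00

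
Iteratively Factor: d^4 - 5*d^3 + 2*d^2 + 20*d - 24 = (d - 3)*(d^3 - 2*d^2 - 4*d + 8) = (d - 3)*(d - 2)*(d^2 - 4) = (d - 3)*(d - 2)*(d + 2)*(d - 2)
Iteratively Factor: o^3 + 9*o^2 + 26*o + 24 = (o + 2)*(o^2 + 7*o + 12) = (o + 2)*(o + 4)*(o + 3)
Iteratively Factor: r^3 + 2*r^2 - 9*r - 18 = (r - 3)*(r^2 + 5*r + 6) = (r - 3)*(r + 2)*(r + 3)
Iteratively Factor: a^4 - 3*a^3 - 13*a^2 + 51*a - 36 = (a - 3)*(a^3 - 13*a + 12) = (a - 3)*(a + 4)*(a^2 - 4*a + 3) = (a - 3)*(a - 1)*(a + 4)*(a - 3)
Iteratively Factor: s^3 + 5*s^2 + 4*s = (s)*(s^2 + 5*s + 4) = s*(s + 1)*(s + 4)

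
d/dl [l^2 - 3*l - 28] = 2*l - 3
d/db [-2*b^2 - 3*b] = -4*b - 3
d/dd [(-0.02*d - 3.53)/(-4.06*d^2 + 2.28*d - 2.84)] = (-0.0812*d^2 - 28.6636*d + 8.1052)/(16.4836*d^4 - 18.5136*d^3 + 28.2592*d^2 - 12.9504*d + 8.0656)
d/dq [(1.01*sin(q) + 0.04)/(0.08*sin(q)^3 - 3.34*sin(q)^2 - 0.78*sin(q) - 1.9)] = (-0.1616*sin(q)^3 + 3.3638*sin(q)^2 + 0.2672*sin(q) - 1.8878)*cos(q)/(0.0064*sin(q)^6 - 0.5344*sin(q)^5 + 11.0308*sin(q)^4 + 4.9064*sin(q)^3 + 13.3004*sin(q)^2 + 2.964*sin(q) + 3.61)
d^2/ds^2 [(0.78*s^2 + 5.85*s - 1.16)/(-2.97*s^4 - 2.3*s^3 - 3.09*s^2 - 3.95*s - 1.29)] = (-41.281812*s^8 - 651.19626*s^7 - 428.672532*s^6 - 160.27659*s^5 + 541.81851*s^4 + 680.62413*s^3 + 303.293028*s^2 + 204.21207*s + 83.971402)/(26.198073*s^12 + 60.86421*s^11 + 128.903643*s^10 + 243.341405*s^9 + 330.143454*s^8 + 398.94234*s^7 + 428.462406*s^6 + 366.612225*s^5 + 266.731353*s^4 + 167.582735*s^3 + 75.807882*s^2 + 19.719585*s + 2.146689)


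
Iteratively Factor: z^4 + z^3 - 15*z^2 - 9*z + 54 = (z + 3)*(z^3 - 2*z^2 - 9*z + 18) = (z + 3)^2*(z^2 - 5*z + 6) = (z - 2)*(z + 3)^2*(z - 3)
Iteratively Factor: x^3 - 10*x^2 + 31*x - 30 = (x - 5)*(x^2 - 5*x + 6) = (x - 5)*(x - 3)*(x - 2)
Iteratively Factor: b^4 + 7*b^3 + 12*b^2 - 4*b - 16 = (b + 2)*(b^3 + 5*b^2 + 2*b - 8) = (b + 2)*(b + 4)*(b^2 + b - 2) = (b - 1)*(b + 2)*(b + 4)*(b + 2)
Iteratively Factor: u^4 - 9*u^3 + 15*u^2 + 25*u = (u)*(u^3 - 9*u^2 + 15*u + 25) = u*(u - 5)*(u^2 - 4*u - 5) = u*(u - 5)*(u + 1)*(u - 5)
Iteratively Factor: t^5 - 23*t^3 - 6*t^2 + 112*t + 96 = (t - 4)*(t^4 + 4*t^3 - 7*t^2 - 34*t - 24) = (t - 4)*(t + 2)*(t^3 + 2*t^2 - 11*t - 12) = (t - 4)*(t + 1)*(t + 2)*(t^2 + t - 12) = (t - 4)*(t - 3)*(t + 1)*(t + 2)*(t + 4)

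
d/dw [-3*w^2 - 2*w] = -6*w - 2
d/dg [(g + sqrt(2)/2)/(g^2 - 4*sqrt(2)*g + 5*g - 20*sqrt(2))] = (g^2 - 4*sqrt(2)*g + 5*g - (2*g + sqrt(2))*(2*g - 4*sqrt(2) + 5)/2 - 20*sqrt(2))/(g^2 - 4*sqrt(2)*g + 5*g - 20*sqrt(2))^2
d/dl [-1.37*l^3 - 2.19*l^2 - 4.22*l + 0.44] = -4.11*l^2 - 4.38*l - 4.22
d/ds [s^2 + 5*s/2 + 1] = 2*s + 5/2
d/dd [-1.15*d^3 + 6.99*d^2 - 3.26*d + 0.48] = -3.45*d^2 + 13.98*d - 3.26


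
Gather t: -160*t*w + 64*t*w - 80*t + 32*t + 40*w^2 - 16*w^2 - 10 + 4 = t*(-96*w - 48) + 24*w^2 - 6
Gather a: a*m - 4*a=a*(m - 4)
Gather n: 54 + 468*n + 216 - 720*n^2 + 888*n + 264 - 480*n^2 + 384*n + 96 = -1200*n^2 + 1740*n + 630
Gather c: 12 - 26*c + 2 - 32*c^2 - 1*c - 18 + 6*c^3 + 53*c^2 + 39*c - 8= 6*c^3 + 21*c^2 + 12*c - 12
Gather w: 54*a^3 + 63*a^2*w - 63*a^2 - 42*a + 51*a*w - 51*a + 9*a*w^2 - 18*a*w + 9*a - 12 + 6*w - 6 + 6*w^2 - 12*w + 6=54*a^3 - 63*a^2 - 84*a + w^2*(9*a + 6) + w*(63*a^2 + 33*a - 6) - 12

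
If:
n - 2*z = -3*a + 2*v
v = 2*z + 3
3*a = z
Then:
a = z/3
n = 5*z + 6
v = 2*z + 3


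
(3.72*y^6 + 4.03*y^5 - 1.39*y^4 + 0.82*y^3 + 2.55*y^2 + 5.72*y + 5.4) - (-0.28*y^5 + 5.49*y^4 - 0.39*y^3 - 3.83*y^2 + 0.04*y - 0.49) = 3.72*y^6 + 4.31*y^5 - 6.88*y^4 + 1.21*y^3 + 6.38*y^2 + 5.68*y + 5.89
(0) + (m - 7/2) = m - 7/2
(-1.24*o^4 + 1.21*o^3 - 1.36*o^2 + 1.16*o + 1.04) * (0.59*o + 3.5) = -0.7316*o^5 - 3.6261*o^4 + 3.4326*o^3 - 4.0756*o^2 + 4.6736*o + 3.64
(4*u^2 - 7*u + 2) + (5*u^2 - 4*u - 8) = 9*u^2 - 11*u - 6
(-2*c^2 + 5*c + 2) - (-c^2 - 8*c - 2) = -c^2 + 13*c + 4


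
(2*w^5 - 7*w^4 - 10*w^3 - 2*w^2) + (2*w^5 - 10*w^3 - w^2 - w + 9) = 4*w^5 - 7*w^4 - 20*w^3 - 3*w^2 - w + 9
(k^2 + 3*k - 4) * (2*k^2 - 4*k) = 2*k^4 + 2*k^3 - 20*k^2 + 16*k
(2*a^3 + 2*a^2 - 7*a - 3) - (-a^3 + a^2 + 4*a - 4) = 3*a^3 + a^2 - 11*a + 1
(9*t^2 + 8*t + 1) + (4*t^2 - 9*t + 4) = 13*t^2 - t + 5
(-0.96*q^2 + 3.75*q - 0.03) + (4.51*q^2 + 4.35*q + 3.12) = 3.55*q^2 + 8.1*q + 3.09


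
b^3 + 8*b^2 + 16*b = b*(b + 4)^2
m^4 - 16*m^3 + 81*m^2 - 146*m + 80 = (m - 8)*(m - 5)*(m - 2)*(m - 1)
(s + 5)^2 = s^2 + 10*s + 25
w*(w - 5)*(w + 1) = w^3 - 4*w^2 - 5*w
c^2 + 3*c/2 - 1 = (c - 1/2)*(c + 2)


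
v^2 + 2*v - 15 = (v - 3)*(v + 5)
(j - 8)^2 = j^2 - 16*j + 64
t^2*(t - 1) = t^3 - t^2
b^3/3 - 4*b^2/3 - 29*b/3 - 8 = (b/3 + 1)*(b - 8)*(b + 1)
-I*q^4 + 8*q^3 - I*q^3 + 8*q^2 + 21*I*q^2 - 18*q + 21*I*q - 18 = (q + 2*I)*(q + 3*I)^2*(-I*q - I)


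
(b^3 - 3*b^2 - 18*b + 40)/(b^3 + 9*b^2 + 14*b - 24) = (b^2 - 7*b + 10)/(b^2 + 5*b - 6)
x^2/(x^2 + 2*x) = x/(x + 2)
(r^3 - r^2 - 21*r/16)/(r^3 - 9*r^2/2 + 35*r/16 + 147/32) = 2*r/(2*r - 7)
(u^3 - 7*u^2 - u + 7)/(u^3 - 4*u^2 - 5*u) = (u^2 - 8*u + 7)/(u*(u - 5))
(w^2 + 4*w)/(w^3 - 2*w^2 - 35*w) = (w + 4)/(w^2 - 2*w - 35)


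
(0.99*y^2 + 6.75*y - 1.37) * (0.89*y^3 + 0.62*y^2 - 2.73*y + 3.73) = 0.8811*y^5 + 6.6213*y^4 + 0.262999999999999*y^3 - 15.5842*y^2 + 28.9176*y - 5.1101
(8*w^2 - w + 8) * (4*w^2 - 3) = 32*w^4 - 4*w^3 + 8*w^2 + 3*w - 24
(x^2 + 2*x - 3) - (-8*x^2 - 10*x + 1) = 9*x^2 + 12*x - 4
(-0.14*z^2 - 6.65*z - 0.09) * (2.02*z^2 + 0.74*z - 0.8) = -0.2828*z^4 - 13.5366*z^3 - 4.9908*z^2 + 5.2534*z + 0.072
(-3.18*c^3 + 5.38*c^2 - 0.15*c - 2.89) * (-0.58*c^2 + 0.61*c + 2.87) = 1.8444*c^5 - 5.0602*c^4 - 5.7578*c^3 + 17.0253*c^2 - 2.1934*c - 8.2943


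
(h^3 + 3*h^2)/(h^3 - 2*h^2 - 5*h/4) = 4*h*(h + 3)/(4*h^2 - 8*h - 5)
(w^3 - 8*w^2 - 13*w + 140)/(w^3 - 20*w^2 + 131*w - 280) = (w + 4)/(w - 8)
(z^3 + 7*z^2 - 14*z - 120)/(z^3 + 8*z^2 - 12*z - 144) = (z + 5)/(z + 6)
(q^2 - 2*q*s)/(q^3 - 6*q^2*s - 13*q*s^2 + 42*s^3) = q/(q^2 - 4*q*s - 21*s^2)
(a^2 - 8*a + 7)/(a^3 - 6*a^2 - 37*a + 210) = (a - 1)/(a^2 + a - 30)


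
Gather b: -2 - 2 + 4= 0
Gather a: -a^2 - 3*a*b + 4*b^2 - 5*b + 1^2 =-a^2 - 3*a*b + 4*b^2 - 5*b + 1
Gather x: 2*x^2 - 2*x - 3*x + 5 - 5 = 2*x^2 - 5*x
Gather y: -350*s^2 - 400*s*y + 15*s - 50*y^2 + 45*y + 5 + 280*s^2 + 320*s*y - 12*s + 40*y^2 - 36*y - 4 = -70*s^2 + 3*s - 10*y^2 + y*(9 - 80*s) + 1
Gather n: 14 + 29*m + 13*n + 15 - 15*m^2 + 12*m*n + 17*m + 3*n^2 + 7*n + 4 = -15*m^2 + 46*m + 3*n^2 + n*(12*m + 20) + 33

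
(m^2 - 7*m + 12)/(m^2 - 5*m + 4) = (m - 3)/(m - 1)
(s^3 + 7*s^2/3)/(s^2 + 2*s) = s*(3*s + 7)/(3*(s + 2))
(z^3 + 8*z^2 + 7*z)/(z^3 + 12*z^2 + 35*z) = (z + 1)/(z + 5)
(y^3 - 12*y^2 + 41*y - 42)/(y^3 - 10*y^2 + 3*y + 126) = (y^2 - 5*y + 6)/(y^2 - 3*y - 18)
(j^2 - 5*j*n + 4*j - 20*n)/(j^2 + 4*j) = (j - 5*n)/j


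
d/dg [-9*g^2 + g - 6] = 1 - 18*g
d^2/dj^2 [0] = 0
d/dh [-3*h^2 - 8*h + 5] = -6*h - 8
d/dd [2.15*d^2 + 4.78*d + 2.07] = 4.3*d + 4.78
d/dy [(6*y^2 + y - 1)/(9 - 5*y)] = 2*(-15*y^2 + 54*y + 2)/(25*y^2 - 90*y + 81)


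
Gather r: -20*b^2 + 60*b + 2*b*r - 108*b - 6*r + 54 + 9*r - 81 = -20*b^2 - 48*b + r*(2*b + 3) - 27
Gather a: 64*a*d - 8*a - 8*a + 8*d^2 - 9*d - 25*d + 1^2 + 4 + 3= a*(64*d - 16) + 8*d^2 - 34*d + 8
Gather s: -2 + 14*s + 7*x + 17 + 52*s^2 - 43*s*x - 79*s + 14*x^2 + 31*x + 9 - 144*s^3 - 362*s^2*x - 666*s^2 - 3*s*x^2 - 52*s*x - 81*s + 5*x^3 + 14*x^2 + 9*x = -144*s^3 + s^2*(-362*x - 614) + s*(-3*x^2 - 95*x - 146) + 5*x^3 + 28*x^2 + 47*x + 24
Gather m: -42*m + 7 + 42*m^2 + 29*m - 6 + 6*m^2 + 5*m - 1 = 48*m^2 - 8*m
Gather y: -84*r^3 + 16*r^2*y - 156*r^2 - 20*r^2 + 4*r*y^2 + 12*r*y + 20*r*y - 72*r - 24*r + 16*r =-84*r^3 - 176*r^2 + 4*r*y^2 - 80*r + y*(16*r^2 + 32*r)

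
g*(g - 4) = g^2 - 4*g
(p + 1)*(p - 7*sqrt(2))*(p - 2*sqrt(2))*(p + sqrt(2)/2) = p^4 - 17*sqrt(2)*p^3/2 + p^3 - 17*sqrt(2)*p^2/2 + 19*p^2 + 19*p + 14*sqrt(2)*p + 14*sqrt(2)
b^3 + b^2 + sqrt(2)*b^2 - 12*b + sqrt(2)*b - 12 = (b + 1)*(b - 2*sqrt(2))*(b + 3*sqrt(2))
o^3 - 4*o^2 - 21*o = o*(o - 7)*(o + 3)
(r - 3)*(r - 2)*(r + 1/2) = r^3 - 9*r^2/2 + 7*r/2 + 3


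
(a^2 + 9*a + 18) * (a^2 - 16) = a^4 + 9*a^3 + 2*a^2 - 144*a - 288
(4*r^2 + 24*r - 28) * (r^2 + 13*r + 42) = 4*r^4 + 76*r^3 + 452*r^2 + 644*r - 1176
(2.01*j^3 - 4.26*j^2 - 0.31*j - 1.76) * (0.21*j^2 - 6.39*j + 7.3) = 0.4221*j^5 - 13.7385*j^4 + 41.8293*j^3 - 29.4867*j^2 + 8.9834*j - 12.848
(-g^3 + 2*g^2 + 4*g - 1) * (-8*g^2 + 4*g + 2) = 8*g^5 - 20*g^4 - 26*g^3 + 28*g^2 + 4*g - 2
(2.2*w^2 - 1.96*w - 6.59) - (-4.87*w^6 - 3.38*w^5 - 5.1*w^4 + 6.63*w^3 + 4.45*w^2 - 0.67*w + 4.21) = 4.87*w^6 + 3.38*w^5 + 5.1*w^4 - 6.63*w^3 - 2.25*w^2 - 1.29*w - 10.8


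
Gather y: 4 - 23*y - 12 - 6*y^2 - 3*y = -6*y^2 - 26*y - 8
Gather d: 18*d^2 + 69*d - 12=18*d^2 + 69*d - 12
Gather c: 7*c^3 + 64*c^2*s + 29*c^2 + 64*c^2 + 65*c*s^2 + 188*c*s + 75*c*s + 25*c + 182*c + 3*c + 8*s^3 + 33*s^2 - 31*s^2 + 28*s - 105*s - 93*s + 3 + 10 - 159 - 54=7*c^3 + c^2*(64*s + 93) + c*(65*s^2 + 263*s + 210) + 8*s^3 + 2*s^2 - 170*s - 200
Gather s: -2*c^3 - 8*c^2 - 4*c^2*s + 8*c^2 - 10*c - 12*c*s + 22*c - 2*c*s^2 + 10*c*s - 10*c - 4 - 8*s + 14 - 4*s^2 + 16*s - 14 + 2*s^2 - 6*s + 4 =-2*c^3 + 2*c + s^2*(-2*c - 2) + s*(-4*c^2 - 2*c + 2)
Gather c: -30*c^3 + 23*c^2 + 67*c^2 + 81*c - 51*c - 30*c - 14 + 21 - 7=-30*c^3 + 90*c^2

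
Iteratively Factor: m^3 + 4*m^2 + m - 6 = (m + 2)*(m^2 + 2*m - 3) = (m - 1)*(m + 2)*(m + 3)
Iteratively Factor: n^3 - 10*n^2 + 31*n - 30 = (n - 5)*(n^2 - 5*n + 6) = (n - 5)*(n - 3)*(n - 2)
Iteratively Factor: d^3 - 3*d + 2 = (d + 2)*(d^2 - 2*d + 1) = (d - 1)*(d + 2)*(d - 1)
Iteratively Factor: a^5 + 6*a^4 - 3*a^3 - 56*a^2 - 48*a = (a + 1)*(a^4 + 5*a^3 - 8*a^2 - 48*a) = a*(a + 1)*(a^3 + 5*a^2 - 8*a - 48) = a*(a + 1)*(a + 4)*(a^2 + a - 12) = a*(a + 1)*(a + 4)^2*(a - 3)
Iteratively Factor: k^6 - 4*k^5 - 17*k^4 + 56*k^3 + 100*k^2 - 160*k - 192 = (k + 2)*(k^5 - 6*k^4 - 5*k^3 + 66*k^2 - 32*k - 96) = (k - 4)*(k + 2)*(k^4 - 2*k^3 - 13*k^2 + 14*k + 24) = (k - 4)*(k - 2)*(k + 2)*(k^3 - 13*k - 12) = (k - 4)*(k - 2)*(k + 2)*(k + 3)*(k^2 - 3*k - 4) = (k - 4)^2*(k - 2)*(k + 2)*(k + 3)*(k + 1)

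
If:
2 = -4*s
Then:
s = -1/2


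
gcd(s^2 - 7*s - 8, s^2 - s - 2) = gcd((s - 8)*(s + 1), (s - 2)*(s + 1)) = s + 1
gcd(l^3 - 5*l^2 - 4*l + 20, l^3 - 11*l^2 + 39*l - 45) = l - 5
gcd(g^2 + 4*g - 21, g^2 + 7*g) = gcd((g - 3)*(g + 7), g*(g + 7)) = g + 7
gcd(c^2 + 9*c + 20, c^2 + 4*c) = c + 4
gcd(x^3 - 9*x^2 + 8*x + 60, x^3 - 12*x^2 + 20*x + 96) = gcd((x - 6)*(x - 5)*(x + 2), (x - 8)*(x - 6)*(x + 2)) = x^2 - 4*x - 12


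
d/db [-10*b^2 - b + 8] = -20*b - 1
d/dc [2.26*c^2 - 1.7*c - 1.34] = 4.52*c - 1.7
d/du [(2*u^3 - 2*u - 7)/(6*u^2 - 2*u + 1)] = 2*(6*u^4 - 4*u^3 + 9*u^2 + 42*u - 8)/(36*u^4 - 24*u^3 + 16*u^2 - 4*u + 1)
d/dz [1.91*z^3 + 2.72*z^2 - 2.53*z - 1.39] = 5.73*z^2 + 5.44*z - 2.53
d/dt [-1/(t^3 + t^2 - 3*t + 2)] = (3*t^2 + 2*t - 3)/(t^3 + t^2 - 3*t + 2)^2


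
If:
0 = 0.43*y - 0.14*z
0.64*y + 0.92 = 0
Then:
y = -1.44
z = -4.42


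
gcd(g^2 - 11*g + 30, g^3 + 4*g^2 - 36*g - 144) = g - 6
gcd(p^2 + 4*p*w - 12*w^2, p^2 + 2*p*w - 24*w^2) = p + 6*w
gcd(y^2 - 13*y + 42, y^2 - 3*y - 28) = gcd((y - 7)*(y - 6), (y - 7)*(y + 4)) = y - 7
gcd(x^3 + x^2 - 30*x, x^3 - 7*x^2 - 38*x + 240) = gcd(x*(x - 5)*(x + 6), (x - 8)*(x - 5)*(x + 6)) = x^2 + x - 30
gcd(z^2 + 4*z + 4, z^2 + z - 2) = z + 2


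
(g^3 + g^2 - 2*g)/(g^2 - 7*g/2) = 2*(g^2 + g - 2)/(2*g - 7)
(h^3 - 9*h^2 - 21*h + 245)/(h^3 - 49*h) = (h^2 - 2*h - 35)/(h*(h + 7))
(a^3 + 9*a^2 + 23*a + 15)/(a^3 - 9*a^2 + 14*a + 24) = (a^2 + 8*a + 15)/(a^2 - 10*a + 24)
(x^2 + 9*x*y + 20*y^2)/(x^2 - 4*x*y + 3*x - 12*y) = (x^2 + 9*x*y + 20*y^2)/(x^2 - 4*x*y + 3*x - 12*y)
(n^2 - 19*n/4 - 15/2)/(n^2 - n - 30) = (n + 5/4)/(n + 5)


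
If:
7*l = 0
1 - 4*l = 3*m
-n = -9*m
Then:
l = 0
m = 1/3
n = 3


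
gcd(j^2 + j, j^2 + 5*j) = j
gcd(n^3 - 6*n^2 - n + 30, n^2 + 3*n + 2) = n + 2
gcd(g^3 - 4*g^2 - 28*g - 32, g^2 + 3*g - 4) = 1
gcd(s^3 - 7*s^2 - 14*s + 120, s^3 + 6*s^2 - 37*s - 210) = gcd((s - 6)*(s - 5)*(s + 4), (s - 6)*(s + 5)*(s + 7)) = s - 6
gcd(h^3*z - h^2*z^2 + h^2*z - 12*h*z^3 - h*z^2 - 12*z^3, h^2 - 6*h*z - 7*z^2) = 1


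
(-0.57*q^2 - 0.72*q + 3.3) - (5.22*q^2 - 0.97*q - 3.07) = -5.79*q^2 + 0.25*q + 6.37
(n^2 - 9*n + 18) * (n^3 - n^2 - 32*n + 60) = n^5 - 10*n^4 - 5*n^3 + 330*n^2 - 1116*n + 1080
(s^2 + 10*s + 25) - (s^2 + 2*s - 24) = 8*s + 49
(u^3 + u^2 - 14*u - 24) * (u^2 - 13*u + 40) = u^5 - 12*u^4 + 13*u^3 + 198*u^2 - 248*u - 960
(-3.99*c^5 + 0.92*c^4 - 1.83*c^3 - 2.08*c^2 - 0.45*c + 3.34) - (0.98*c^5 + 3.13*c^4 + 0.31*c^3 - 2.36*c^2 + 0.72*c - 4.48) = -4.97*c^5 - 2.21*c^4 - 2.14*c^3 + 0.28*c^2 - 1.17*c + 7.82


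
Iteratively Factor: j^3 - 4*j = (j + 2)*(j^2 - 2*j) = (j - 2)*(j + 2)*(j)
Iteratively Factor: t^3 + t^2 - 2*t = (t + 2)*(t^2 - t) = t*(t + 2)*(t - 1)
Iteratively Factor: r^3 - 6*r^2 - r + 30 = (r - 3)*(r^2 - 3*r - 10) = (r - 3)*(r + 2)*(r - 5)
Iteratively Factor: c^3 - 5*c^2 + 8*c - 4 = (c - 1)*(c^2 - 4*c + 4) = (c - 2)*(c - 1)*(c - 2)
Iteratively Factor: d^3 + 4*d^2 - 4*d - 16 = (d + 4)*(d^2 - 4) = (d - 2)*(d + 4)*(d + 2)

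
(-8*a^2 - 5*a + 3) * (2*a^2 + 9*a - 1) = -16*a^4 - 82*a^3 - 31*a^2 + 32*a - 3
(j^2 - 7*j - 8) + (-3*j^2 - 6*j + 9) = -2*j^2 - 13*j + 1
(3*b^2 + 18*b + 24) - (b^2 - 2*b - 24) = 2*b^2 + 20*b + 48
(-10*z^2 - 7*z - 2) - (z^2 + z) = -11*z^2 - 8*z - 2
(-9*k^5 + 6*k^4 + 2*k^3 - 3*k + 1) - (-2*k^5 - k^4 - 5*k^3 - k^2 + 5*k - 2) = -7*k^5 + 7*k^4 + 7*k^3 + k^2 - 8*k + 3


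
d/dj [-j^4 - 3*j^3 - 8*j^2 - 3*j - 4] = -4*j^3 - 9*j^2 - 16*j - 3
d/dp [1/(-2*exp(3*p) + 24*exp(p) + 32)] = 3*(exp(2*p) - 4)*exp(p)/(2*(-exp(3*p) + 12*exp(p) + 16)^2)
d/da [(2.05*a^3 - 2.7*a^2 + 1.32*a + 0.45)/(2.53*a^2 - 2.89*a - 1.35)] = (5.1865*a^4 - 11.849*a^3 - 3.8391*a^2 + 5.013*a - 0.4815)/(6.4009*a^4 - 14.6234*a^3 + 1.5211*a^2 + 7.803*a + 1.8225)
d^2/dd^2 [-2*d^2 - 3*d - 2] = -4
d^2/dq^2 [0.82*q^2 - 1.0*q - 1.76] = 1.64000000000000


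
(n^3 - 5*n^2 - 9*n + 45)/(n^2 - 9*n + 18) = (n^2 - 2*n - 15)/(n - 6)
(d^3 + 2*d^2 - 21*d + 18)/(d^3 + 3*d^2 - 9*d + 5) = (d^2 + 3*d - 18)/(d^2 + 4*d - 5)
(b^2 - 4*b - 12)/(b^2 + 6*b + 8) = (b - 6)/(b + 4)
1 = 1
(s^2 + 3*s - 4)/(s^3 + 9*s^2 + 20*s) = (s - 1)/(s*(s + 5))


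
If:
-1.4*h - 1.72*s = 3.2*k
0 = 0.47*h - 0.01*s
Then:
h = 0.0212765957446809*s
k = -0.546808510638298*s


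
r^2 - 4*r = r*(r - 4)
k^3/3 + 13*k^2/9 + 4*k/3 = k*(k/3 + 1)*(k + 4/3)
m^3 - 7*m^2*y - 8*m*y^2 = m*(m - 8*y)*(m + y)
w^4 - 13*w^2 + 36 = (w - 3)*(w - 2)*(w + 2)*(w + 3)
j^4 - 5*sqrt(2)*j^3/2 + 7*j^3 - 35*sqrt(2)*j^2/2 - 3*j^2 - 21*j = j*(j + 7)*(j - 3*sqrt(2))*(j + sqrt(2)/2)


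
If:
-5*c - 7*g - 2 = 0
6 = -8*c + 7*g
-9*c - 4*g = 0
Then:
No Solution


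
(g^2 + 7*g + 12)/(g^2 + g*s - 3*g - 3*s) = (g^2 + 7*g + 12)/(g^2 + g*s - 3*g - 3*s)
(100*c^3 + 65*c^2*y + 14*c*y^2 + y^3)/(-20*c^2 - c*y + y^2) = (25*c^2 + 10*c*y + y^2)/(-5*c + y)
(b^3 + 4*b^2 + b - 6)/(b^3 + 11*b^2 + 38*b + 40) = (b^2 + 2*b - 3)/(b^2 + 9*b + 20)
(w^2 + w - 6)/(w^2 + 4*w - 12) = (w + 3)/(w + 6)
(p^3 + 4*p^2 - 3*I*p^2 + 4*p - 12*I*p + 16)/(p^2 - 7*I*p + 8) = (p^2 + 4*p*(1 - I) - 16*I)/(p - 8*I)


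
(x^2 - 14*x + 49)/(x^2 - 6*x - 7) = (x - 7)/(x + 1)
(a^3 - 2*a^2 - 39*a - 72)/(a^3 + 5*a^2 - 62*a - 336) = (a^2 + 6*a + 9)/(a^2 + 13*a + 42)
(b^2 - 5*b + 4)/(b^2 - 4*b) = (b - 1)/b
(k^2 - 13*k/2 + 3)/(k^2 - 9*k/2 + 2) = (k - 6)/(k - 4)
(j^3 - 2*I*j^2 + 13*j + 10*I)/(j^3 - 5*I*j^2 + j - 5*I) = (j + 2*I)/(j - I)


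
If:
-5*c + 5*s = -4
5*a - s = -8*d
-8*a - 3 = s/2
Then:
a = -s/16 - 3/8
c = s + 4/5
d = 21*s/128 + 15/64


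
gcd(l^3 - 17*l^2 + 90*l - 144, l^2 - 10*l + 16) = l - 8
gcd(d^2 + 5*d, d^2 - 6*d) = d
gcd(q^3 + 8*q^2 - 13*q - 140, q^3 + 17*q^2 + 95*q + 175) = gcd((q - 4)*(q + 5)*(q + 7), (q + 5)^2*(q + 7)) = q^2 + 12*q + 35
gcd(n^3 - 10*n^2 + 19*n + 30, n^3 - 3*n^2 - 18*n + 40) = n - 5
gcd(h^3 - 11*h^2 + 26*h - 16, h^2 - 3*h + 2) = h^2 - 3*h + 2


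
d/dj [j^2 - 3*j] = 2*j - 3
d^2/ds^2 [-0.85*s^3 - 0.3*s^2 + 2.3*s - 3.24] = -5.1*s - 0.6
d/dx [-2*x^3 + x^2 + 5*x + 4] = -6*x^2 + 2*x + 5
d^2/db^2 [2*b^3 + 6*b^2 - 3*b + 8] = 12*b + 12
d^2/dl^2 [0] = 0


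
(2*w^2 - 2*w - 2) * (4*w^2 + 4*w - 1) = 8*w^4 - 18*w^2 - 6*w + 2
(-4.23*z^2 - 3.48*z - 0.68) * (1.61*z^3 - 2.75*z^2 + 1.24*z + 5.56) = -6.8103*z^5 + 6.0297*z^4 + 3.23*z^3 - 25.964*z^2 - 20.192*z - 3.7808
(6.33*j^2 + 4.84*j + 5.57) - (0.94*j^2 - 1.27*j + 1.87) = 5.39*j^2 + 6.11*j + 3.7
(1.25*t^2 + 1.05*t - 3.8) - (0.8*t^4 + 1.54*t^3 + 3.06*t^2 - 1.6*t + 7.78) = -0.8*t^4 - 1.54*t^3 - 1.81*t^2 + 2.65*t - 11.58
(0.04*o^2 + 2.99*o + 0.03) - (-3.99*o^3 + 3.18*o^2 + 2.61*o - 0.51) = 3.99*o^3 - 3.14*o^2 + 0.38*o + 0.54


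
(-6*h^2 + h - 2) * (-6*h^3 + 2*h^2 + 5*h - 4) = 36*h^5 - 18*h^4 - 16*h^3 + 25*h^2 - 14*h + 8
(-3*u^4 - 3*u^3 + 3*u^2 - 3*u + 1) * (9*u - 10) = -27*u^5 + 3*u^4 + 57*u^3 - 57*u^2 + 39*u - 10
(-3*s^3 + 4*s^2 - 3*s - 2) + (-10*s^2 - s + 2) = -3*s^3 - 6*s^2 - 4*s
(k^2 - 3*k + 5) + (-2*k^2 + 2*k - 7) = -k^2 - k - 2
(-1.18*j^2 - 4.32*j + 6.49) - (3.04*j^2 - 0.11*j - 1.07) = -4.22*j^2 - 4.21*j + 7.56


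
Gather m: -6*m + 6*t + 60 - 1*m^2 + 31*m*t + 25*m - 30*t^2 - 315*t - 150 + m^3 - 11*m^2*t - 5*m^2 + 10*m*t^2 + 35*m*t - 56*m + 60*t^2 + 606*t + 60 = m^3 + m^2*(-11*t - 6) + m*(10*t^2 + 66*t - 37) + 30*t^2 + 297*t - 30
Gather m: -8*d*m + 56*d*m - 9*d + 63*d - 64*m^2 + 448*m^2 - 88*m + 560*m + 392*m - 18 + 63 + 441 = 54*d + 384*m^2 + m*(48*d + 864) + 486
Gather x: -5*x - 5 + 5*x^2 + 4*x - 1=5*x^2 - x - 6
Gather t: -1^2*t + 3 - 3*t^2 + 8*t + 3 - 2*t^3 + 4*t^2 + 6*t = -2*t^3 + t^2 + 13*t + 6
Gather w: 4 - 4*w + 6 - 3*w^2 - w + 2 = -3*w^2 - 5*w + 12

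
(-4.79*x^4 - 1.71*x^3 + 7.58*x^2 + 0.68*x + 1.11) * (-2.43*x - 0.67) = 11.6397*x^5 + 7.3646*x^4 - 17.2737*x^3 - 6.731*x^2 - 3.1529*x - 0.7437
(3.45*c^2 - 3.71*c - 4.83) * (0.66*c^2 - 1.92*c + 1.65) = 2.277*c^4 - 9.0726*c^3 + 9.6279*c^2 + 3.1521*c - 7.9695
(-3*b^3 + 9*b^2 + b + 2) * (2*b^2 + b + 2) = -6*b^5 + 15*b^4 + 5*b^3 + 23*b^2 + 4*b + 4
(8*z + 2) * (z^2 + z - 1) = 8*z^3 + 10*z^2 - 6*z - 2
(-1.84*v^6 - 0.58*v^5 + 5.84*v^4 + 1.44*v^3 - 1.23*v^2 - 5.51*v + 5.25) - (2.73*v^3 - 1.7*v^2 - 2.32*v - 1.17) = -1.84*v^6 - 0.58*v^5 + 5.84*v^4 - 1.29*v^3 + 0.47*v^2 - 3.19*v + 6.42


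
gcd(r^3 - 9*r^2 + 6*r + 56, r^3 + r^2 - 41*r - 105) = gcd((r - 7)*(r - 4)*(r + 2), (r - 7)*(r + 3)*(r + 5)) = r - 7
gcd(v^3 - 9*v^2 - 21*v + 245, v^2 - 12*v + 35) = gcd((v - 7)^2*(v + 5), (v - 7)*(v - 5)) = v - 7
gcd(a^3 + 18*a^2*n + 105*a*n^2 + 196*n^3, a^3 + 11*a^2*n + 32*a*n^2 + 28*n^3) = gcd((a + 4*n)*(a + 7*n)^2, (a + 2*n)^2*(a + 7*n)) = a + 7*n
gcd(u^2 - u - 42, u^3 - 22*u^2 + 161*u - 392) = u - 7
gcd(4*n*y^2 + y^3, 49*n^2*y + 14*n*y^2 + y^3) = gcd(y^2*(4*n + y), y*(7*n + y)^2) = y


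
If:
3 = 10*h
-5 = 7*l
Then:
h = 3/10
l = -5/7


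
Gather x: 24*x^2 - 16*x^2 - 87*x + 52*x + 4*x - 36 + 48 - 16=8*x^2 - 31*x - 4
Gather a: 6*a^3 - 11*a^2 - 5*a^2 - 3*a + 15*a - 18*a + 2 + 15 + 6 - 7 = 6*a^3 - 16*a^2 - 6*a + 16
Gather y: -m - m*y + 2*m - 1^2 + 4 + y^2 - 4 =-m*y + m + y^2 - 1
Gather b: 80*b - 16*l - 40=80*b - 16*l - 40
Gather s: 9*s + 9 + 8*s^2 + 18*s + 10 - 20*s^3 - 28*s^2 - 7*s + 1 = -20*s^3 - 20*s^2 + 20*s + 20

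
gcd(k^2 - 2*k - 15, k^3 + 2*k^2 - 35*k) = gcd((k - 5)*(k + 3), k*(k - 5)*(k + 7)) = k - 5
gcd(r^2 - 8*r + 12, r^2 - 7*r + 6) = r - 6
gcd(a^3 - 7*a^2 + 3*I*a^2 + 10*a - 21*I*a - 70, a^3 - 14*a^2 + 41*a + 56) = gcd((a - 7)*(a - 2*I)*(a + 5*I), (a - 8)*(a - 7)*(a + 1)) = a - 7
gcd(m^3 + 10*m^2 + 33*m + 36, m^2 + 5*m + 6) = m + 3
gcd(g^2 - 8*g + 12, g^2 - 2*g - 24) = g - 6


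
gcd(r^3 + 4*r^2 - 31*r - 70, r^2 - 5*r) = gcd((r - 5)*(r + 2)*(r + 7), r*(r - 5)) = r - 5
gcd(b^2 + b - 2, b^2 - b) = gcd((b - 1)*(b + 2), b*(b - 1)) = b - 1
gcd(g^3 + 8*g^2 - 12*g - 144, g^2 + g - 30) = g + 6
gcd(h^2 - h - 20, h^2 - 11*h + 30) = h - 5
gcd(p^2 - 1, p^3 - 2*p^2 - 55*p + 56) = p - 1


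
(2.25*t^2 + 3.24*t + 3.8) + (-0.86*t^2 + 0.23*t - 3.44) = 1.39*t^2 + 3.47*t + 0.36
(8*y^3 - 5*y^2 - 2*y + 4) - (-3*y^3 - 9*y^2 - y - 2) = 11*y^3 + 4*y^2 - y + 6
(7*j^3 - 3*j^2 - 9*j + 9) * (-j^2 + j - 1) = -7*j^5 + 10*j^4 - j^3 - 15*j^2 + 18*j - 9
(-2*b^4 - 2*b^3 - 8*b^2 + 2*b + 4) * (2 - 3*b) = 6*b^5 + 2*b^4 + 20*b^3 - 22*b^2 - 8*b + 8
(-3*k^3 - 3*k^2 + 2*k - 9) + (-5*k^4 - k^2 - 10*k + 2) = -5*k^4 - 3*k^3 - 4*k^2 - 8*k - 7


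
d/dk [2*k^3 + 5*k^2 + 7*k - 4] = 6*k^2 + 10*k + 7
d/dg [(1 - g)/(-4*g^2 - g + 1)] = (4*g^2 + g - (g - 1)*(8*g + 1) - 1)/(4*g^2 + g - 1)^2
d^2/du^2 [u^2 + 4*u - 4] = 2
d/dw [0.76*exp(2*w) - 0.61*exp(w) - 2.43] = (1.52*exp(w) - 0.61)*exp(w)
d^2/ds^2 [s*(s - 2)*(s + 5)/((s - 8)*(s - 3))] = 48*(5*s^3 - 42*s^2 + 102*s - 38)/(s^6 - 33*s^5 + 435*s^4 - 2915*s^3 + 10440*s^2 - 19008*s + 13824)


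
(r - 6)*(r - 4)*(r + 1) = r^3 - 9*r^2 + 14*r + 24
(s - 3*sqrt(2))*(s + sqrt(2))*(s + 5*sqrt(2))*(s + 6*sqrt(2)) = s^4 + 9*sqrt(2)*s^3 + 10*s^2 - 186*sqrt(2)*s - 360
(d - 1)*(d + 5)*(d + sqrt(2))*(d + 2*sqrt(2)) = d^4 + 4*d^3 + 3*sqrt(2)*d^3 - d^2 + 12*sqrt(2)*d^2 - 15*sqrt(2)*d + 16*d - 20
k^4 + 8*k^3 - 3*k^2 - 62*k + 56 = (k - 2)*(k - 1)*(k + 4)*(k + 7)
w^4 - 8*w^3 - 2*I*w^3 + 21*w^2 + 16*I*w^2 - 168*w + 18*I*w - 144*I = (w - 8)*(w - 6*I)*(w + I)*(w + 3*I)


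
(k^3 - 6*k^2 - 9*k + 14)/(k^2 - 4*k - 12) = (k^2 - 8*k + 7)/(k - 6)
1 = 1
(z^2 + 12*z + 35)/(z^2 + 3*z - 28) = (z + 5)/(z - 4)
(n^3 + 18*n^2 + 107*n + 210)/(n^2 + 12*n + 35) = n + 6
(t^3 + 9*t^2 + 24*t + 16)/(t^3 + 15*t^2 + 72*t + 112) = (t + 1)/(t + 7)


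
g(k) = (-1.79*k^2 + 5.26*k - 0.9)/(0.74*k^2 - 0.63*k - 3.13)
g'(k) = (0.63 - 1.48*k)*(-1.79*k^2 + 5.26*k - 0.9)/(0.74*k^2 - 0.63*k - 3.13)^2 + (5.26 - 3.58*k)/(0.74*k^2 - 0.63*k - 3.13)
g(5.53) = -1.66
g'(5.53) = -0.13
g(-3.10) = -5.80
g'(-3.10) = -2.34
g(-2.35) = -9.50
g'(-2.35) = -10.40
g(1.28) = -1.06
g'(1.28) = -0.74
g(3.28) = -1.05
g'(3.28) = -0.74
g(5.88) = -1.70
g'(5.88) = -0.11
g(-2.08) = -14.17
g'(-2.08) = -28.84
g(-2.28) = -10.31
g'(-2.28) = -12.94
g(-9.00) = -3.09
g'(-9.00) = -0.09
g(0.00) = 0.29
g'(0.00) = -1.74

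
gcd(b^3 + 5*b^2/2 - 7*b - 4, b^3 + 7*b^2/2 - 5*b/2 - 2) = b^2 + 9*b/2 + 2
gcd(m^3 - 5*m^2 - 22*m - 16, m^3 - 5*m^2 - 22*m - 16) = m^3 - 5*m^2 - 22*m - 16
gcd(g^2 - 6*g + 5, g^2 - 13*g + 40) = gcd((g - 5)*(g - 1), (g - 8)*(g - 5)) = g - 5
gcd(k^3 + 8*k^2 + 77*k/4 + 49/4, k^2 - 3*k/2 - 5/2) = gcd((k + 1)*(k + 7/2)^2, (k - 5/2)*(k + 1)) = k + 1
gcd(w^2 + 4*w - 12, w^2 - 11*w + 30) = 1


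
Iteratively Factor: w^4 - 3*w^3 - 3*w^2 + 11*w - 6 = (w - 1)*(w^3 - 2*w^2 - 5*w + 6) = (w - 1)^2*(w^2 - w - 6) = (w - 1)^2*(w + 2)*(w - 3)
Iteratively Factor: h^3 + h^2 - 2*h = (h + 2)*(h^2 - h) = (h - 1)*(h + 2)*(h)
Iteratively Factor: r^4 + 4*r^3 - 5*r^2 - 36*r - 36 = (r + 3)*(r^3 + r^2 - 8*r - 12) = (r - 3)*(r + 3)*(r^2 + 4*r + 4) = (r - 3)*(r + 2)*(r + 3)*(r + 2)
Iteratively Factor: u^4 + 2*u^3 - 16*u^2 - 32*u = (u)*(u^3 + 2*u^2 - 16*u - 32) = u*(u - 4)*(u^2 + 6*u + 8) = u*(u - 4)*(u + 2)*(u + 4)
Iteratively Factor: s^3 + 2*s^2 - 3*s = (s - 1)*(s^2 + 3*s) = (s - 1)*(s + 3)*(s)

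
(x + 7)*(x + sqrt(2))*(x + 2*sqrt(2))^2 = x^4 + 7*x^3 + 5*sqrt(2)*x^3 + 16*x^2 + 35*sqrt(2)*x^2 + 8*sqrt(2)*x + 112*x + 56*sqrt(2)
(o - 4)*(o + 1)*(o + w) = o^3 + o^2*w - 3*o^2 - 3*o*w - 4*o - 4*w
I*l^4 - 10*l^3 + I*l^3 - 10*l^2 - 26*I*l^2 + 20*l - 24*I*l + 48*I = (l + 2)*(l + 4*I)*(l + 6*I)*(I*l - I)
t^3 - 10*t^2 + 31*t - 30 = (t - 5)*(t - 3)*(t - 2)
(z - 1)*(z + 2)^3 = z^4 + 5*z^3 + 6*z^2 - 4*z - 8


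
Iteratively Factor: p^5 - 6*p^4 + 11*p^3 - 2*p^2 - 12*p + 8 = (p - 2)*(p^4 - 4*p^3 + 3*p^2 + 4*p - 4) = (p - 2)^2*(p^3 - 2*p^2 - p + 2) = (p - 2)^2*(p - 1)*(p^2 - p - 2) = (p - 2)^2*(p - 1)*(p + 1)*(p - 2)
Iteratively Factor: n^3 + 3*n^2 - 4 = (n + 2)*(n^2 + n - 2) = (n + 2)^2*(n - 1)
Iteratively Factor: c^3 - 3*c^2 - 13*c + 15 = (c - 1)*(c^2 - 2*c - 15) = (c - 1)*(c + 3)*(c - 5)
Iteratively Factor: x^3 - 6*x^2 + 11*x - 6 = (x - 2)*(x^2 - 4*x + 3) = (x - 2)*(x - 1)*(x - 3)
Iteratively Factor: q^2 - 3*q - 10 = (q - 5)*(q + 2)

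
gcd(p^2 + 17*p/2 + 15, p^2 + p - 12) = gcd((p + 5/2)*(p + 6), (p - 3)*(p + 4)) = 1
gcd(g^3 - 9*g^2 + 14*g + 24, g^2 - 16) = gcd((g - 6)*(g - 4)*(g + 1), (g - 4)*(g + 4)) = g - 4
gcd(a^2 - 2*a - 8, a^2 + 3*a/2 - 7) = 1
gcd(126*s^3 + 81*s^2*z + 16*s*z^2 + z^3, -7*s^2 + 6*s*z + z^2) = 7*s + z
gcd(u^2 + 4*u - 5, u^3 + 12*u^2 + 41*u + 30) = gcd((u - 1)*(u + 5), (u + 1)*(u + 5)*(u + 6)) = u + 5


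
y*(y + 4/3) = y^2 + 4*y/3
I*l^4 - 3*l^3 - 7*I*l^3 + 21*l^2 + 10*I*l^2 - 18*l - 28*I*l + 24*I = (l - 6)*(l - 1)*(l + 4*I)*(I*l + 1)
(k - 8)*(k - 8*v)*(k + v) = k^3 - 7*k^2*v - 8*k^2 - 8*k*v^2 + 56*k*v + 64*v^2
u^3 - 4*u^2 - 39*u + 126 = (u - 7)*(u - 3)*(u + 6)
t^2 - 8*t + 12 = (t - 6)*(t - 2)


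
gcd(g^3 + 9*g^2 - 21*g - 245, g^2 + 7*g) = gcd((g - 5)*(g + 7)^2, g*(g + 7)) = g + 7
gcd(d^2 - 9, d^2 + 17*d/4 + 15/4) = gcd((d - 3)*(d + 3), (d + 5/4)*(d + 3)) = d + 3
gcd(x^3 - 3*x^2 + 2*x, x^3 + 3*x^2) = x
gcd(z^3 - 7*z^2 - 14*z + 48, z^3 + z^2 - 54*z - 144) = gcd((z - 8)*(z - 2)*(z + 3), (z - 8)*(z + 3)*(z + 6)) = z^2 - 5*z - 24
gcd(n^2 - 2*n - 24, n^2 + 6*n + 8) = n + 4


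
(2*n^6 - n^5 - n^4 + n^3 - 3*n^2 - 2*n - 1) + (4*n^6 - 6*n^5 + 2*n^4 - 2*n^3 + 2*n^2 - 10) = 6*n^6 - 7*n^5 + n^4 - n^3 - n^2 - 2*n - 11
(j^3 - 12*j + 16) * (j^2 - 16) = j^5 - 28*j^3 + 16*j^2 + 192*j - 256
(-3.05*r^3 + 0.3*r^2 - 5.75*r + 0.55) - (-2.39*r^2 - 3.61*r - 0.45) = -3.05*r^3 + 2.69*r^2 - 2.14*r + 1.0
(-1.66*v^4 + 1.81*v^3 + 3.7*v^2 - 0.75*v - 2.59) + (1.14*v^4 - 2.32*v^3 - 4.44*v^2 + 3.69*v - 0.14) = -0.52*v^4 - 0.51*v^3 - 0.74*v^2 + 2.94*v - 2.73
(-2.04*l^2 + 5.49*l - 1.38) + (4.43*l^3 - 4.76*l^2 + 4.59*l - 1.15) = 4.43*l^3 - 6.8*l^2 + 10.08*l - 2.53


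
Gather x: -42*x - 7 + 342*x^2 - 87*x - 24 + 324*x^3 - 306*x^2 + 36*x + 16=324*x^3 + 36*x^2 - 93*x - 15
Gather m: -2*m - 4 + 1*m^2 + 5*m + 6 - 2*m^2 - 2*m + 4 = -m^2 + m + 6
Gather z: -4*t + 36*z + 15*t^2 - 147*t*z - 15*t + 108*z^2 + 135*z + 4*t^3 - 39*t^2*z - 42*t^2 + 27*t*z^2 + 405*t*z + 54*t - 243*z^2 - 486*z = 4*t^3 - 27*t^2 + 35*t + z^2*(27*t - 135) + z*(-39*t^2 + 258*t - 315)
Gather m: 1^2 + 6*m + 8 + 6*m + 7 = 12*m + 16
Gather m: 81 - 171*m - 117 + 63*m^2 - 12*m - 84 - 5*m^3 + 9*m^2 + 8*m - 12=-5*m^3 + 72*m^2 - 175*m - 132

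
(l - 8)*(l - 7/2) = l^2 - 23*l/2 + 28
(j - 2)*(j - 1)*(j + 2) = j^3 - j^2 - 4*j + 4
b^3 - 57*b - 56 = (b - 8)*(b + 1)*(b + 7)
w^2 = w^2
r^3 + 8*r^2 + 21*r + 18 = (r + 2)*(r + 3)^2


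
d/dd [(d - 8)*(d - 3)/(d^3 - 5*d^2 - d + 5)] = ((d - 8)*(d - 3)*(-3*d^2 + 10*d + 1) + (2*d - 11)*(d^3 - 5*d^2 - d + 5))/(d^3 - 5*d^2 - d + 5)^2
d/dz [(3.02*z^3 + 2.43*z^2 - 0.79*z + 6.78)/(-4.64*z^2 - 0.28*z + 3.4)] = (-14.0128*z^4 - 1.6912*z^3 + 26.458*z^2 + 79.4424*z - 0.7876)/(21.5296*z^4 + 2.5984*z^3 - 31.4736*z^2 - 1.904*z + 11.56)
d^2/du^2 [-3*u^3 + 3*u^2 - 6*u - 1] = 6 - 18*u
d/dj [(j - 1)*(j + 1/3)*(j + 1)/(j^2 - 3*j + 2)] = (j^2 - 4*j - 3)/(j^2 - 4*j + 4)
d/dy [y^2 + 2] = 2*y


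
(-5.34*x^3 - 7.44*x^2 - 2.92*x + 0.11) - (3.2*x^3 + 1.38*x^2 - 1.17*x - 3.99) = -8.54*x^3 - 8.82*x^2 - 1.75*x + 4.1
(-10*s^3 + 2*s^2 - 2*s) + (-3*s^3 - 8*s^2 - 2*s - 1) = -13*s^3 - 6*s^2 - 4*s - 1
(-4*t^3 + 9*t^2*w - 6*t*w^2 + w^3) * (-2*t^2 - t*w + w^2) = 8*t^5 - 14*t^4*w - t^3*w^2 + 13*t^2*w^3 - 7*t*w^4 + w^5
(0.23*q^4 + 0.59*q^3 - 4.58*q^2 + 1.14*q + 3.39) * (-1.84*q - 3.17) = -0.4232*q^5 - 1.8147*q^4 + 6.5569*q^3 + 12.421*q^2 - 9.8514*q - 10.7463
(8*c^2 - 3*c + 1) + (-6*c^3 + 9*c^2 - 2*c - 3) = -6*c^3 + 17*c^2 - 5*c - 2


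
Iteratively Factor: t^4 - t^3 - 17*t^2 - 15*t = (t - 5)*(t^3 + 4*t^2 + 3*t) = (t - 5)*(t + 1)*(t^2 + 3*t) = (t - 5)*(t + 1)*(t + 3)*(t)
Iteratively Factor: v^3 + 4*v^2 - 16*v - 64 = (v - 4)*(v^2 + 8*v + 16) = (v - 4)*(v + 4)*(v + 4)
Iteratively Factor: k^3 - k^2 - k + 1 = (k + 1)*(k^2 - 2*k + 1) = (k - 1)*(k + 1)*(k - 1)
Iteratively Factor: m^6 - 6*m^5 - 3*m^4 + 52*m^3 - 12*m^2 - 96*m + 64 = (m - 4)*(m^5 - 2*m^4 - 11*m^3 + 8*m^2 + 20*m - 16) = (m - 4)*(m + 2)*(m^4 - 4*m^3 - 3*m^2 + 14*m - 8) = (m - 4)^2*(m + 2)*(m^3 - 3*m + 2) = (m - 4)^2*(m + 2)^2*(m^2 - 2*m + 1) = (m - 4)^2*(m - 1)*(m + 2)^2*(m - 1)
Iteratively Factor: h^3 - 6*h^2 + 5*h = (h - 5)*(h^2 - h) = (h - 5)*(h - 1)*(h)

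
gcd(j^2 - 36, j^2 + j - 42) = j - 6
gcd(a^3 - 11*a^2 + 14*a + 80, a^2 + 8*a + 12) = a + 2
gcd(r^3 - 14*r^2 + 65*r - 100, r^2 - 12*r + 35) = r - 5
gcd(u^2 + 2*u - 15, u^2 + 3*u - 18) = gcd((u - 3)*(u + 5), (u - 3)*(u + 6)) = u - 3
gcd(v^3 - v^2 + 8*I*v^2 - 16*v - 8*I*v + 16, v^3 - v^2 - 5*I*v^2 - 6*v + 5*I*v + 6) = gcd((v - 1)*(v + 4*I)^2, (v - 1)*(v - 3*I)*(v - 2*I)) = v - 1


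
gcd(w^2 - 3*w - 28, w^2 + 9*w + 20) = w + 4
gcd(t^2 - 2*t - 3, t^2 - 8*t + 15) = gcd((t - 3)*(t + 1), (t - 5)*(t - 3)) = t - 3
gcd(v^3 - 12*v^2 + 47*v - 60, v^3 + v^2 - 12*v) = v - 3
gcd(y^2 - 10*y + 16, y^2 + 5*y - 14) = y - 2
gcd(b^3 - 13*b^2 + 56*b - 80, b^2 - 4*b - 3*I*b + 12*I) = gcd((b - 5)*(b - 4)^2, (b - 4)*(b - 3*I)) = b - 4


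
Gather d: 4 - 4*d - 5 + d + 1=-3*d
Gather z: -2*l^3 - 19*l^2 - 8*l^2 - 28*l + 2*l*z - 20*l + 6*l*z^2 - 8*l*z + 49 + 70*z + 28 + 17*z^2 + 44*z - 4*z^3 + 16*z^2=-2*l^3 - 27*l^2 - 48*l - 4*z^3 + z^2*(6*l + 33) + z*(114 - 6*l) + 77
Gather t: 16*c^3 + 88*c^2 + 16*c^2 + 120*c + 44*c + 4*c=16*c^3 + 104*c^2 + 168*c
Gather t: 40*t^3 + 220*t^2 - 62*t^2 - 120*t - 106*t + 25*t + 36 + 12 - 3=40*t^3 + 158*t^2 - 201*t + 45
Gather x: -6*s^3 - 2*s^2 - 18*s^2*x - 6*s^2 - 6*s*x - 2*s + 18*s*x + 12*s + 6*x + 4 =-6*s^3 - 8*s^2 + 10*s + x*(-18*s^2 + 12*s + 6) + 4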